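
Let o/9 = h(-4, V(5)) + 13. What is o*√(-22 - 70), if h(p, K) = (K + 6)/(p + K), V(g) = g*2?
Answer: 282*I*√23 ≈ 1352.4*I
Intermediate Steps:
V(g) = 2*g
h(p, K) = (6 + K)/(K + p)
o = 141 (o = 9*((6 + 2*5)/(2*5 - 4) + 13) = 9*((6 + 10)/(10 - 4) + 13) = 9*(16/6 + 13) = 9*((⅙)*16 + 13) = 9*(8/3 + 13) = 9*(47/3) = 141)
o*√(-22 - 70) = 141*√(-22 - 70) = 141*√(-92) = 141*(2*I*√23) = 282*I*√23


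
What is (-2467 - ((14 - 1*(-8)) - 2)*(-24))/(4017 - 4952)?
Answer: 1987/935 ≈ 2.1251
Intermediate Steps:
(-2467 - ((14 - 1*(-8)) - 2)*(-24))/(4017 - 4952) = (-2467 - ((14 + 8) - 2)*(-24))/(-935) = (-2467 - (22 - 2)*(-24))*(-1/935) = (-2467 - 20*(-24))*(-1/935) = (-2467 - 1*(-480))*(-1/935) = (-2467 + 480)*(-1/935) = -1987*(-1/935) = 1987/935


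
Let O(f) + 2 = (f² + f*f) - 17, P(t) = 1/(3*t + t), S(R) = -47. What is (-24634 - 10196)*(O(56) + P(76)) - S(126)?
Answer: -33104392751/152 ≈ -2.1779e+8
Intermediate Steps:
P(t) = 1/(4*t)
O(f) = -19 + 2*f² (O(f) = -2 + ((f² + f*f) - 17) = -2 + ((f² + f²) - 17) = -2 + (2*f² - 17) = -2 + (-17 + 2*f²) = -19 + 2*f²)
(-24634 - 10196)*(O(56) + P(76)) - S(126) = (-24634 - 10196)*((-19 + 2*56²) + (¼)/76) - 1*(-47) = -34830*((-19 + 2*3136) + (¼)*(1/76)) + 47 = -34830*((-19 + 6272) + 1/304) + 47 = -34830*(6253 + 1/304) + 47 = -34830*1900913/304 + 47 = -33104399895/152 + 47 = -33104392751/152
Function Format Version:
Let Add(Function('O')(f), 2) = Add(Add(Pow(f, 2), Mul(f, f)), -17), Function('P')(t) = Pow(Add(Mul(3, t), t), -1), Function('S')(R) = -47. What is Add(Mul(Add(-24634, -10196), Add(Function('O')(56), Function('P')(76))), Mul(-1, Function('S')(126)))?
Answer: Rational(-33104392751, 152) ≈ -2.1779e+8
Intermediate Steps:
Function('P')(t) = Mul(Rational(1, 4), Pow(t, -1)) (Function('P')(t) = Pow(Mul(4, t), -1) = Mul(Rational(1, 4), Pow(t, -1)))
Function('O')(f) = Add(-19, Mul(2, Pow(f, 2))) (Function('O')(f) = Add(-2, Add(Add(Pow(f, 2), Mul(f, f)), -17)) = Add(-2, Add(Add(Pow(f, 2), Pow(f, 2)), -17)) = Add(-2, Add(Mul(2, Pow(f, 2)), -17)) = Add(-2, Add(-17, Mul(2, Pow(f, 2)))) = Add(-19, Mul(2, Pow(f, 2))))
Add(Mul(Add(-24634, -10196), Add(Function('O')(56), Function('P')(76))), Mul(-1, Function('S')(126))) = Add(Mul(Add(-24634, -10196), Add(Add(-19, Mul(2, Pow(56, 2))), Mul(Rational(1, 4), Pow(76, -1)))), Mul(-1, -47)) = Add(Mul(-34830, Add(Add(-19, Mul(2, 3136)), Mul(Rational(1, 4), Rational(1, 76)))), 47) = Add(Mul(-34830, Add(Add(-19, 6272), Rational(1, 304))), 47) = Add(Mul(-34830, Add(6253, Rational(1, 304))), 47) = Add(Mul(-34830, Rational(1900913, 304)), 47) = Add(Rational(-33104399895, 152), 47) = Rational(-33104392751, 152)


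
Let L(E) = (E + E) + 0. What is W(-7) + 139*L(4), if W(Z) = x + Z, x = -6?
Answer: 1099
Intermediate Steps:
L(E) = 2*E (L(E) = 2*E + 0 = 2*E)
W(Z) = -6 + Z
W(-7) + 139*L(4) = (-6 - 7) + 139*(2*4) = -13 + 139*8 = -13 + 1112 = 1099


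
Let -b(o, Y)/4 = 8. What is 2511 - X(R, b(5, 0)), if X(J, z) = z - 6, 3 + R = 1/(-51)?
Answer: 2549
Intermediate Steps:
b(o, Y) = -32 (b(o, Y) = -4*8 = -32)
R = -154/51 (R = -3 + 1/(-51) = -3 - 1/51 = -154/51 ≈ -3.0196)
X(J, z) = -6 + z
2511 - X(R, b(5, 0)) = 2511 - (-6 - 32) = 2511 - 1*(-38) = 2511 + 38 = 2549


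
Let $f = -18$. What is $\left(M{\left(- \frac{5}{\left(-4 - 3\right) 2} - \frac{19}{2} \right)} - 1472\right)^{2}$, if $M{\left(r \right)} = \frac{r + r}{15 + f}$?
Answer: $\frac{947654656}{441} \approx 2.1489 \cdot 10^{6}$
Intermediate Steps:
$M{\left(r \right)} = - \frac{2 r}{3}$ ($M{\left(r \right)} = \frac{r + r}{15 - 18} = \frac{2 r}{-3} = 2 r \left(- \frac{1}{3}\right) = - \frac{2 r}{3}$)
$\left(M{\left(- \frac{5}{\left(-4 - 3\right) 2} - \frac{19}{2} \right)} - 1472\right)^{2} = \left(- \frac{2 \left(- \frac{5}{\left(-4 - 3\right) 2} - \frac{19}{2}\right)}{3} - 1472\right)^{2} = \left(- \frac{2 \left(- \frac{5}{\left(-7\right) 2} - \frac{19}{2}\right)}{3} - 1472\right)^{2} = \left(- \frac{2 \left(- \frac{5}{-14} - \frac{19}{2}\right)}{3} - 1472\right)^{2} = \left(- \frac{2 \left(\left(-5\right) \left(- \frac{1}{14}\right) - \frac{19}{2}\right)}{3} - 1472\right)^{2} = \left(- \frac{2 \left(\frac{5}{14} - \frac{19}{2}\right)}{3} - 1472\right)^{2} = \left(\left(- \frac{2}{3}\right) \left(- \frac{64}{7}\right) - 1472\right)^{2} = \left(\frac{128}{21} - 1472\right)^{2} = \left(- \frac{30784}{21}\right)^{2} = \frac{947654656}{441}$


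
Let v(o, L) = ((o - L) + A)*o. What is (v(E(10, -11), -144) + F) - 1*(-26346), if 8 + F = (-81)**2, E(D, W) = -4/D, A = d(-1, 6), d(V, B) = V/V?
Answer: 821029/25 ≈ 32841.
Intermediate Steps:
d(V, B) = 1
A = 1
v(o, L) = o*(1 + o - L) (v(o, L) = ((o - L) + 1)*o = (1 + o - L)*o = o*(1 + o - L))
F = 6553 (F = -8 + (-81)**2 = -8 + 6561 = 6553)
(v(E(10, -11), -144) + F) - 1*(-26346) = ((-4/10)*(1 - 4/10 - 1*(-144)) + 6553) - 1*(-26346) = ((-4*1/10)*(1 - 4*1/10 + 144) + 6553) + 26346 = (-2*(1 - 2/5 + 144)/5 + 6553) + 26346 = (-2/5*723/5 + 6553) + 26346 = (-1446/25 + 6553) + 26346 = 162379/25 + 26346 = 821029/25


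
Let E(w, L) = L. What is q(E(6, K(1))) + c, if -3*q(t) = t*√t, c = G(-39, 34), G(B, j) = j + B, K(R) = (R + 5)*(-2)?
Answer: -5 + 8*I*√3 ≈ -5.0 + 13.856*I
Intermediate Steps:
K(R) = -10 - 2*R (K(R) = (5 + R)*(-2) = -10 - 2*R)
G(B, j) = B + j
c = -5 (c = -39 + 34 = -5)
q(t) = -t^(3/2)/3 (q(t) = -t*√t/3 = -t^(3/2)/3)
q(E(6, K(1))) + c = -(-10 - 2*1)^(3/2)/3 - 5 = -(-10 - 2)^(3/2)/3 - 5 = -(-8)*I*√3 - 5 = 8*I*√3 - 5 = -5 + 8*I*√3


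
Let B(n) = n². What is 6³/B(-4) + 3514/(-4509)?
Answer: 114715/9018 ≈ 12.721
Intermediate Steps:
6³/B(-4) + 3514/(-4509) = 6³/((-4)²) + 3514/(-4509) = 216/16 + 3514*(-1/4509) = 216*(1/16) - 3514/4509 = 27/2 - 3514/4509 = 114715/9018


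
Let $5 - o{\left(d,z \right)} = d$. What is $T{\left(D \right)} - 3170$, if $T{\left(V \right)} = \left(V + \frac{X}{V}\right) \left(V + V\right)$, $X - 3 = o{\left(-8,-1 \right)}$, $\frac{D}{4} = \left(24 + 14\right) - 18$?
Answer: $9662$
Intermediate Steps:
$D = 80$ ($D = 4 \left(\left(24 + 14\right) - 18\right) = 4 \left(38 - 18\right) = 4 \cdot 20 = 80$)
$o{\left(d,z \right)} = 5 - d$
$X = 16$ ($X = 3 + \left(5 - -8\right) = 3 + \left(5 + 8\right) = 3 + 13 = 16$)
$T{\left(V \right)} = 2 V \left(V + \frac{16}{V}\right)$ ($T{\left(V \right)} = \left(V + \frac{16}{V}\right) \left(V + V\right) = \left(V + \frac{16}{V}\right) 2 V = 2 V \left(V + \frac{16}{V}\right)$)
$T{\left(D \right)} - 3170 = \left(32 + 2 \cdot 80^{2}\right) - 3170 = \left(32 + 2 \cdot 6400\right) - 3170 = \left(32 + 12800\right) - 3170 = 12832 - 3170 = 9662$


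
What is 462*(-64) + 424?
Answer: -29144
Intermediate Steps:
462*(-64) + 424 = -29568 + 424 = -29144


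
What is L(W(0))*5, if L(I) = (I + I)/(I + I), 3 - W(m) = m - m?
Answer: 5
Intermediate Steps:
W(m) = 3 (W(m) = 3 - (m - m) = 3 - 1*0 = 3 + 0 = 3)
L(I) = 1 (L(I) = (2*I)/((2*I)) = (2*I)*(1/(2*I)) = 1)
L(W(0))*5 = 1*5 = 5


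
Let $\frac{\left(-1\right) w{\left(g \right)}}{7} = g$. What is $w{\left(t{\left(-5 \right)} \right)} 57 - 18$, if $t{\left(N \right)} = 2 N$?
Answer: $3972$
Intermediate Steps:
$w{\left(g \right)} = - 7 g$
$w{\left(t{\left(-5 \right)} \right)} 57 - 18 = - 7 \cdot 2 \left(-5\right) 57 - 18 = \left(-7\right) \left(-10\right) 57 - 18 = 70 \cdot 57 - 18 = 3990 - 18 = 3972$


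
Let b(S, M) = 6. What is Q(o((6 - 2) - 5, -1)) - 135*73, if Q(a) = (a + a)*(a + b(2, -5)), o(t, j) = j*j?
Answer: -9841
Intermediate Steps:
o(t, j) = j²
Q(a) = 2*a*(6 + a) (Q(a) = (a + a)*(a + 6) = (2*a)*(6 + a) = 2*a*(6 + a))
Q(o((6 - 2) - 5, -1)) - 135*73 = 2*(-1)²*(6 + (-1)²) - 135*73 = 2*1*(6 + 1) - 9855 = 2*1*7 - 9855 = 14 - 9855 = -9841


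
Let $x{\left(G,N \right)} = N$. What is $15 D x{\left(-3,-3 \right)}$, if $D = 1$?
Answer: $-45$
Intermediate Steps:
$15 D x{\left(-3,-3 \right)} = 15 \cdot 1 \left(-3\right) = 15 \left(-3\right) = -45$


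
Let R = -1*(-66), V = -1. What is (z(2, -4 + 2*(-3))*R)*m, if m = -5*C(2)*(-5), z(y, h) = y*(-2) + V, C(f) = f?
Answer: -16500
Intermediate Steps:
z(y, h) = -1 - 2*y (z(y, h) = y*(-2) - 1 = -2*y - 1 = -1 - 2*y)
R = 66
m = 50 (m = -5*2*(-5) = -10*(-5) = 50)
(z(2, -4 + 2*(-3))*R)*m = ((-1 - 2*2)*66)*50 = ((-1 - 4)*66)*50 = -5*66*50 = -330*50 = -16500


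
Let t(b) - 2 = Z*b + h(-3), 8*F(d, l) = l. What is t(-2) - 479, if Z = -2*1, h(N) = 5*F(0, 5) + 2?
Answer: -3743/8 ≈ -467.88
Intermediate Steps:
F(d, l) = l/8
h(N) = 41/8 (h(N) = 5*((⅛)*5) + 2 = 5*(5/8) + 2 = 25/8 + 2 = 41/8)
Z = -2
t(b) = 57/8 - 2*b (t(b) = 2 + (-2*b + 41/8) = 2 + (41/8 - 2*b) = 57/8 - 2*b)
t(-2) - 479 = (57/8 - 2*(-2)) - 479 = (57/8 + 4) - 479 = 89/8 - 479 = -3743/8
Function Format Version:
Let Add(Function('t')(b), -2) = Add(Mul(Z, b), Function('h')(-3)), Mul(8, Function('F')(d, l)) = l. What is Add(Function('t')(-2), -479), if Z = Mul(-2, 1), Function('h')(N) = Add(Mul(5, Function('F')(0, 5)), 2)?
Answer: Rational(-3743, 8) ≈ -467.88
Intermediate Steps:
Function('F')(d, l) = Mul(Rational(1, 8), l)
Function('h')(N) = Rational(41, 8) (Function('h')(N) = Add(Mul(5, Mul(Rational(1, 8), 5)), 2) = Add(Mul(5, Rational(5, 8)), 2) = Add(Rational(25, 8), 2) = Rational(41, 8))
Z = -2
Function('t')(b) = Add(Rational(57, 8), Mul(-2, b)) (Function('t')(b) = Add(2, Add(Mul(-2, b), Rational(41, 8))) = Add(2, Add(Rational(41, 8), Mul(-2, b))) = Add(Rational(57, 8), Mul(-2, b)))
Add(Function('t')(-2), -479) = Add(Add(Rational(57, 8), Mul(-2, -2)), -479) = Add(Add(Rational(57, 8), 4), -479) = Add(Rational(89, 8), -479) = Rational(-3743, 8)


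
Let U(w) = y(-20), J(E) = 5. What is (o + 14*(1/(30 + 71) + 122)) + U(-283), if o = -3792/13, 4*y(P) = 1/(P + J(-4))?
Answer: 111586327/78780 ≈ 1416.4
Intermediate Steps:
y(P) = 1/(4*(5 + P)) (y(P) = 1/(4*(P + 5)) = 1/(4*(5 + P)))
U(w) = -1/60 (U(w) = 1/(4*(5 - 20)) = (¼)/(-15) = (¼)*(-1/15) = -1/60)
o = -3792/13 (o = (1/13)*(-3792) = -3792/13 ≈ -291.69)
(o + 14*(1/(30 + 71) + 122)) + U(-283) = (-3792/13 + 14*(1/(30 + 71) + 122)) - 1/60 = (-3792/13 + 14*(1/101 + 122)) - 1/60 = (-3792/13 + 14*(12323/101)) - 1/60 = (-3792/13 + 172522/101) - 1/60 = 1859794/1313 - 1/60 = 111586327/78780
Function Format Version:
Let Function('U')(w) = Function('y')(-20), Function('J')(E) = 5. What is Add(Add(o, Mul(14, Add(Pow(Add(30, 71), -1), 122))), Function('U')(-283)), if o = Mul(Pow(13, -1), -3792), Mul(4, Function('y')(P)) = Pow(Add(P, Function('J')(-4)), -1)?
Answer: Rational(111586327, 78780) ≈ 1416.4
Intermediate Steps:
Function('y')(P) = Mul(Rational(1, 4), Pow(Add(5, P), -1)) (Function('y')(P) = Mul(Rational(1, 4), Pow(Add(P, 5), -1)) = Mul(Rational(1, 4), Pow(Add(5, P), -1)))
Function('U')(w) = Rational(-1, 60) (Function('U')(w) = Mul(Rational(1, 4), Pow(Add(5, -20), -1)) = Mul(Rational(1, 4), Pow(-15, -1)) = Mul(Rational(1, 4), Rational(-1, 15)) = Rational(-1, 60))
o = Rational(-3792, 13) (o = Mul(Rational(1, 13), -3792) = Rational(-3792, 13) ≈ -291.69)
Add(Add(o, Mul(14, Add(Pow(Add(30, 71), -1), 122))), Function('U')(-283)) = Add(Add(Rational(-3792, 13), Mul(14, Add(Pow(Add(30, 71), -1), 122))), Rational(-1, 60)) = Add(Add(Rational(-3792, 13), Mul(14, Add(Pow(101, -1), 122))), Rational(-1, 60)) = Add(Add(Rational(-3792, 13), Mul(14, Add(Rational(1, 101), 122))), Rational(-1, 60)) = Add(Add(Rational(-3792, 13), Mul(14, Rational(12323, 101))), Rational(-1, 60)) = Add(Add(Rational(-3792, 13), Rational(172522, 101)), Rational(-1, 60)) = Add(Rational(1859794, 1313), Rational(-1, 60)) = Rational(111586327, 78780)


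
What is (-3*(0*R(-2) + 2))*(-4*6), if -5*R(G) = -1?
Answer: 144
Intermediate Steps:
R(G) = ⅕ (R(G) = -⅕*(-1) = ⅕)
(-3*(0*R(-2) + 2))*(-4*6) = (-3*(0*(⅕) + 2))*(-4*6) = -3*(0 + 2)*(-24) = -3*2*(-24) = -6*(-24) = 144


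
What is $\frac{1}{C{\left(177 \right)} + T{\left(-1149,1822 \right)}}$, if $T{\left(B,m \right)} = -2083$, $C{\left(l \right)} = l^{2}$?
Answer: $\frac{1}{29246} \approx 3.4193 \cdot 10^{-5}$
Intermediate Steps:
$\frac{1}{C{\left(177 \right)} + T{\left(-1149,1822 \right)}} = \frac{1}{177^{2} - 2083} = \frac{1}{31329 - 2083} = \frac{1}{29246}$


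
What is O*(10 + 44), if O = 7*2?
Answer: 756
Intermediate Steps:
O = 14
O*(10 + 44) = 14*(10 + 44) = 14*54 = 756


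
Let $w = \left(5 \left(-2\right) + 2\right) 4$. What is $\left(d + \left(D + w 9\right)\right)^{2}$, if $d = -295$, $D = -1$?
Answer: $341056$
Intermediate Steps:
$w = -32$ ($w = \left(-10 + 2\right) 4 = \left(-8\right) 4 = -32$)
$\left(d + \left(D + w 9\right)\right)^{2} = \left(-295 - 289\right)^{2} = \left(-584\right)^{2} = 341056$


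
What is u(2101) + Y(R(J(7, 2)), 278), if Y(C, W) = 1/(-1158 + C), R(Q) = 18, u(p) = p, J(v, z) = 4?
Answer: 2395139/1140 ≈ 2101.0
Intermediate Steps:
u(2101) + Y(R(J(7, 2)), 278) = 2101 + 1/(-1158 + 18) = 2101 + 1/(-1140) = 2101 - 1/1140 = 2395139/1140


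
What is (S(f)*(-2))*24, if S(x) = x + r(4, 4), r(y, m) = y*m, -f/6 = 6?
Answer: 960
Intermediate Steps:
f = -36 (f = -6*6 = -36)
r(y, m) = m*y
S(x) = 16 + x (S(x) = x + 4*4 = x + 16 = 16 + x)
(S(f)*(-2))*24 = ((16 - 36)*(-2))*24 = -20*(-2)*24 = 40*24 = 960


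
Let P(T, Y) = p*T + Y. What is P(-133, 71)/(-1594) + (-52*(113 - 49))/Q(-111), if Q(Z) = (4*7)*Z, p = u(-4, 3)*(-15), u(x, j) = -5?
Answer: 4510808/619269 ≈ 7.2841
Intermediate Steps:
p = 75 (p = -5*(-15) = 75)
P(T, Y) = Y + 75*T (P(T, Y) = 75*T + Y = Y + 75*T)
Q(Z) = 28*Z
P(-133, 71)/(-1594) + (-52*(113 - 49))/Q(-111) = (71 + 75*(-133))/(-1594) + (-52*(113 - 49))/((28*(-111))) = (71 - 9975)*(-1/1594) - 52*64/(-3108) = -9904*(-1/1594) - 3328*(-1/3108) = 4952/797 + 832/777 = 4510808/619269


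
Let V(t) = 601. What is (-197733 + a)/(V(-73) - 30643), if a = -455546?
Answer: 653279/30042 ≈ 21.746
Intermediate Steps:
(-197733 + a)/(V(-73) - 30643) = (-197733 - 455546)/(601 - 30643) = -653279/(-30042) = -653279*(-1/30042) = 653279/30042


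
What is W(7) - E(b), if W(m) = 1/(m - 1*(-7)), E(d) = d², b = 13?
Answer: -2365/14 ≈ -168.93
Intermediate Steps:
W(m) = 1/(7 + m) (W(m) = 1/(m + 7) = 1/(7 + m))
W(7) - E(b) = 1/(7 + 7) - 1*13² = 1/14 - 1*169 = 1/14 - 169 = -2365/14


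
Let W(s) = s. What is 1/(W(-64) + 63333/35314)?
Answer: -35314/2196763 ≈ -0.016075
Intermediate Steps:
1/(W(-64) + 63333/35314) = 1/(-64 + 63333/35314) = 1/(-2196763/35314) = -35314/2196763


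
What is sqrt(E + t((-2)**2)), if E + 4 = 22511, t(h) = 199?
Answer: sqrt(22706) ≈ 150.69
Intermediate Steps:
E = 22507 (E = -4 + 22511 = 22507)
sqrt(E + t((-2)**2)) = sqrt(22507 + 199) = sqrt(22706)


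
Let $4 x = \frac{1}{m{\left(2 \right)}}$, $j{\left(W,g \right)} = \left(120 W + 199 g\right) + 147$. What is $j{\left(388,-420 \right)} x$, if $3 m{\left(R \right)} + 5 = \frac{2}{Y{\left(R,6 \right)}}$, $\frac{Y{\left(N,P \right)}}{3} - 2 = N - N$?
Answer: $\frac{331857}{56} \approx 5926.0$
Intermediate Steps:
$Y{\left(N,P \right)} = 6$ ($Y{\left(N,P \right)} = 6 + 3 \left(N - N\right) = 6 + 3 \cdot 0 = 6 + 0 = 6$)
$j{\left(W,g \right)} = 147 + 120 W + 199 g$
$m{\left(R \right)} = - \frac{14}{9}$ ($m{\left(R \right)} = - \frac{5}{3} + \frac{2 \cdot \frac{1}{6}}{3} = - \frac{5}{3} + \frac{1}{3} \cdot \frac{1}{3} = - \frac{5}{3} + \frac{1}{9} = - \frac{14}{9}$)
$x = - \frac{9}{56}$ ($x = \frac{1}{4 \left(- \frac{14}{9}\right)} = \frac{1}{4} \left(- \frac{9}{14}\right) = - \frac{9}{56} \approx -0.16071$)
$j{\left(388,-420 \right)} x = \left(147 + 120 \cdot 388 + 199 \left(-420\right)\right) \left(- \frac{9}{56}\right) = \left(147 + 46560 - 83580\right) \left(- \frac{9}{56}\right) = \left(-36873\right) \left(- \frac{9}{56}\right) = \frac{331857}{56}$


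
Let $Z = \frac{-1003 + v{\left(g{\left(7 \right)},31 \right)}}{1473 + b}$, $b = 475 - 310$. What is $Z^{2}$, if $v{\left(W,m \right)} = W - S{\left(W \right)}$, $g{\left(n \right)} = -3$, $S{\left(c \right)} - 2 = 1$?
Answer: $\frac{1018081}{2683044} \approx 0.37945$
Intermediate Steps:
$S{\left(c \right)} = 3$ ($S{\left(c \right)} = 2 + 1 = 3$)
$b = 165$ ($b = 475 - 310 = 165$)
$v{\left(W,m \right)} = -3 + W$ ($v{\left(W,m \right)} = W - 3 = -3 + W$)
$Z = - \frac{1009}{1638}$ ($Z = \frac{-1003 - 6}{1473 + 165} = \frac{-1003 - 6}{1638} = \left(-1009\right) \frac{1}{1638} = - \frac{1009}{1638} \approx -0.616$)
$Z^{2} = \left(- \frac{1009}{1638}\right)^{2} = \frac{1018081}{2683044}$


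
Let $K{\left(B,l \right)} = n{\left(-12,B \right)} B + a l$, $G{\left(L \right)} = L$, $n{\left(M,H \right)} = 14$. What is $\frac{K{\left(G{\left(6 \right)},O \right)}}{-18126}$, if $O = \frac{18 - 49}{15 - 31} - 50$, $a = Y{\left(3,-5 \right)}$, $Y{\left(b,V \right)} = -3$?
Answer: $- \frac{1217}{96672} \approx -0.012589$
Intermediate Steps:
$a = -3$
$O = - \frac{769}{16}$ ($O = - \frac{31}{-16} - 50 = \left(-31\right) \left(- \frac{1}{16}\right) - 50 = \frac{31}{16} - 50 = - \frac{769}{16} \approx -48.063$)
$K{\left(B,l \right)} = - 3 l + 14 B$ ($K{\left(B,l \right)} = 14 B - 3 l = - 3 l + 14 B$)
$\frac{K{\left(G{\left(6 \right)},O \right)}}{-18126} = \frac{\left(-3\right) \left(- \frac{769}{16}\right) + 14 \cdot 6}{-18126} = \left(\frac{2307}{16} + 84\right) \left(- \frac{1}{18126}\right) = \frac{3651}{16} \left(- \frac{1}{18126}\right) = - \frac{1217}{96672}$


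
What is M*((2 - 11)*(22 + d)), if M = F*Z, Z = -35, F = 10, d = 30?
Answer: 163800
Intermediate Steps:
M = -350 (M = 10*(-35) = -350)
M*((2 - 11)*(22 + d)) = -350*(2 - 11)*(22 + 30) = -(-3150)*52 = -350*(-468) = 163800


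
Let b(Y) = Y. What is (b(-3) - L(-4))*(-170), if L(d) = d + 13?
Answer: 2040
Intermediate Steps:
L(d) = 13 + d
(b(-3) - L(-4))*(-170) = (-3 - (13 - 4))*(-170) = (-3 - 1*9)*(-170) = (-3 - 9)*(-170) = -12*(-170) = 2040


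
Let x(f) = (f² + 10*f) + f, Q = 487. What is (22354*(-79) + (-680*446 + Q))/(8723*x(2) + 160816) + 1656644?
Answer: 642136338657/387614 ≈ 1.6566e+6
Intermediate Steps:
x(f) = f² + 11*f
(22354*(-79) + (-680*446 + Q))/(8723*x(2) + 160816) + 1656644 = (22354*(-79) + (-680*446 + 487))/(8723*(2*(11 + 2)) + 160816) + 1656644 = (-1765966 + (-303280 + 487))/(8723*(2*13) + 160816) + 1656644 = (-1765966 - 302793)/(8723*26 + 160816) + 1656644 = -2068759/(226798 + 160816) + 1656644 = -2068759/387614 + 1656644 = 642136338657/387614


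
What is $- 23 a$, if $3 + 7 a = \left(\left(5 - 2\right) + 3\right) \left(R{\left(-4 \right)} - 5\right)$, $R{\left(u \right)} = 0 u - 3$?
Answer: $\frac{1173}{7} \approx 167.57$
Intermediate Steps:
$R{\left(u \right)} = -3$ ($R{\left(u \right)} = 0 - 3 = -3$)
$a = - \frac{51}{7}$ ($a = - \frac{3}{7} + \frac{\left(\left(5 - 2\right) + 3\right) \left(-3 - 5\right)}{7} = - \frac{3}{7} + \frac{\left(3 + 3\right) \left(-8\right)}{7} = - \frac{3}{7} + \frac{6 \left(-8\right)}{7} = - \frac{3}{7} + \frac{1}{7} \left(-48\right) = - \frac{3}{7} - \frac{48}{7} = - \frac{51}{7} \approx -7.2857$)
$- 23 a = \left(-23\right) \left(- \frac{51}{7}\right) = \frac{1173}{7}$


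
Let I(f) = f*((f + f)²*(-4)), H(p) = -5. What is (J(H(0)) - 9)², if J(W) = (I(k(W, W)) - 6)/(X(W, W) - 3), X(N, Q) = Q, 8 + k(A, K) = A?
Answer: 310076881/16 ≈ 1.9380e+7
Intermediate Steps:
k(A, K) = -8 + A
I(f) = -16*f³ (I(f) = f*((2*f)²*(-4)) = f*((4*f²)*(-4)) = f*(-16*f²) = -16*f³)
J(W) = (-6 - 16*(-8 + W)³)/(-3 + W) (J(W) = (-16*(-8 + W)³ - 6)/(W - 3) = (-6 - 16*(-8 + W)³)/(-3 + W))
(J(H(0)) - 9)² = (2*(-3 - 8*(-8 - 5)³)/(-3 - 5) - 9)² = (2*(-3 - 8*(-13)³)/(-8) - 9)² = (2*(-⅛)*(-3 - 8*(-2197)) - 9)² = (2*(-⅛)*(-3 + 17576) - 9)² = (2*(-⅛)*17573 - 9)² = (-17573/4 - 9)² = (-17609/4)² = 310076881/16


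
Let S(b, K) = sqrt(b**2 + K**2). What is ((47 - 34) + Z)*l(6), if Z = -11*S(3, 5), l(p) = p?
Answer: 78 - 66*sqrt(34) ≈ -306.84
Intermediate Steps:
S(b, K) = sqrt(K**2 + b**2)
Z = -11*sqrt(34) (Z = -11*sqrt(5**2 + 3**2) = -11*sqrt(25 + 9) = -11*sqrt(34) ≈ -64.141)
((47 - 34) + Z)*l(6) = ((47 - 34) - 11*sqrt(34))*6 = (13 - 11*sqrt(34))*6 = 78 - 66*sqrt(34)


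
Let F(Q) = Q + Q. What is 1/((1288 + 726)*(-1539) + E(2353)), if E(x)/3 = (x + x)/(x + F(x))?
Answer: -1/3099544 ≈ -3.2263e-7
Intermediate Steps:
F(Q) = 2*Q
E(x) = 2 (E(x) = 3*((x + x)/(x + 2*x)) = 3*((2*x)/((3*x))) = 3*((2*x)*(1/(3*x))) = 3*(⅔) = 2)
1/((1288 + 726)*(-1539) + E(2353)) = 1/((1288 + 726)*(-1539) + 2) = 1/(2014*(-1539) + 2) = 1/(-3099546 + 2) = 1/(-3099544) = -1/3099544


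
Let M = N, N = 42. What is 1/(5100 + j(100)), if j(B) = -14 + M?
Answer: 1/5128 ≈ 0.00019501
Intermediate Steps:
M = 42
j(B) = 28 (j(B) = -14 + 42 = 28)
1/(5100 + j(100)) = 1/(5100 + 28) = 1/5128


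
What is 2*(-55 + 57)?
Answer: 4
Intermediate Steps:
2*(-55 + 57) = 2*2 = 4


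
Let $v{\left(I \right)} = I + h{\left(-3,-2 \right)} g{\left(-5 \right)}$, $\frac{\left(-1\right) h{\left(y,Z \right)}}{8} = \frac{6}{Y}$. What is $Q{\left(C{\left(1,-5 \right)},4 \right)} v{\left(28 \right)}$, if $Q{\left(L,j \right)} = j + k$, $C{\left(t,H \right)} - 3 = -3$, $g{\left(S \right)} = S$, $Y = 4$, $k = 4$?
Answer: $704$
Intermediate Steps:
$C{\left(t,H \right)} = 0$ ($C{\left(t,H \right)} = 3 - 3 = 0$)
$h{\left(y,Z \right)} = -12$ ($h{\left(y,Z \right)} = - 8 \cdot \frac{6}{4} = - 8 \cdot 6 \cdot \frac{1}{4} = \left(-8\right) \frac{3}{2} = -12$)
$Q{\left(L,j \right)} = 4 + j$ ($Q{\left(L,j \right)} = j + 4 = 4 + j$)
$v{\left(I \right)} = 60 + I$ ($v{\left(I \right)} = I - -60 = I + 60 = 60 + I$)
$Q{\left(C{\left(1,-5 \right)},4 \right)} v{\left(28 \right)} = \left(4 + 4\right) \left(60 + 28\right) = 8 \cdot 88 = 704$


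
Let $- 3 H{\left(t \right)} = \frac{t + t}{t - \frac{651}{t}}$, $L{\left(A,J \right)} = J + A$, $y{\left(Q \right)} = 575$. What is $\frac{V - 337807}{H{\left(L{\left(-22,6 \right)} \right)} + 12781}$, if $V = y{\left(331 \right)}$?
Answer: $- \frac{399619920}{15145997} \approx -26.385$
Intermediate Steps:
$V = 575$
$L{\left(A,J \right)} = A + J$
$H{\left(t \right)} = - \frac{2 t}{3 \left(t - \frac{651}{t}\right)}$ ($H{\left(t \right)} = - \frac{\left(t + t\right) \frac{1}{t - \frac{651}{t}}}{3} = - \frac{2 t \frac{1}{t - \frac{651}{t}}}{3} = - \frac{2 t}{3 \left(t - \frac{651}{t}\right)}$)
$\frac{V - 337807}{H{\left(L{\left(-22,6 \right)} \right)} + 12781} = \frac{575 - 337807}{- \frac{2 \left(-22 + 6\right)^{2}}{-1953 + 3 \left(-22 + 6\right)^{2}} + 12781} = - \frac{337232}{- \frac{2 \left(-16\right)^{2}}{-1953 + 3 \left(-16\right)^{2}} + 12781} = - \frac{337232}{\left(-2\right) 256 \frac{1}{-1953 + 3 \cdot 256} + 12781} = - \frac{337232}{\left(-2\right) 256 \frac{1}{-1953 + 768} + 12781} = - \frac{337232}{\left(-2\right) 256 \frac{1}{-1185} + 12781} = - \frac{337232}{\left(-2\right) 256 \left(- \frac{1}{1185}\right) + 12781} = - \frac{337232}{\frac{512}{1185} + 12781} = - \frac{337232}{\frac{15145997}{1185}} = \left(-337232\right) \frac{1185}{15145997} = - \frac{399619920}{15145997}$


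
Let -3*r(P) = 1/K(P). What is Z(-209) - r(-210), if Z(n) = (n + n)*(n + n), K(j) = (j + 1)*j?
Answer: 23005909081/131670 ≈ 1.7472e+5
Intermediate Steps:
K(j) = j*(1 + j) (K(j) = (1 + j)*j = j*(1 + j))
Z(n) = 4*n**2 (Z(n) = (2*n)*(2*n) = 4*n**2)
r(P) = -1/(3*P*(1 + P)) (r(P) = -1/(P*(1 + P))/3 = -1/(3*P*(1 + P)))
Z(-209) - r(-210) = 4*(-209)**2 - (-1)/(3*(-210)*(1 - 210)) = 4*43681 - (-1)*(-1)/(3*210*(-209)) = 174724 - (-1)*(-1)*(-1)/(3*210*209) = 174724 - 1*(-1/131670) = 174724 + 1/131670 = 23005909081/131670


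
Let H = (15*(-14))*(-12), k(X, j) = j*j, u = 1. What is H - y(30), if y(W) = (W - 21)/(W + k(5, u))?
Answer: 78111/31 ≈ 2519.7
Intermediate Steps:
k(X, j) = j²
y(W) = (-21 + W)/(1 + W) (y(W) = (W - 21)/(W + 1²) = (-21 + W)/(W + 1) = (-21 + W)/(1 + W))
H = 2520 (H = -210*(-12) = 2520)
H - y(30) = 2520 - (-21 + 30)/(1 + 30) = 2520 - 9/31 = 78111/31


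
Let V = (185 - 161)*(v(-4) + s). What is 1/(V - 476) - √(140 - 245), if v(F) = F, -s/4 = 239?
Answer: -1/23516 - I*√105 ≈ -4.2524e-5 - 10.247*I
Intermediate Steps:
s = -956 (s = -4*239 = -956)
V = -23040 (V = (185 - 161)*(-4 - 956) = 24*(-960) = -23040)
1/(V - 476) - √(140 - 245) = 1/(-23040 - 476) - √(140 - 245) = 1/(-23516) - √(-105) = -1/23516 - I*√105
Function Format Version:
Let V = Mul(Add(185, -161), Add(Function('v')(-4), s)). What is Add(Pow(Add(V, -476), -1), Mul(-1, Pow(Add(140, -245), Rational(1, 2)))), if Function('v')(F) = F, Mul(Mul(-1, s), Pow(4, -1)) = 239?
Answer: Add(Rational(-1, 23516), Mul(-1, I, Pow(105, Rational(1, 2)))) ≈ Add(-4.2524e-5, Mul(-10.247, I))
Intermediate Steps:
s = -956 (s = Mul(-4, 239) = -956)
V = -23040 (V = Mul(Add(185, -161), Add(-4, -956)) = Mul(24, -960) = -23040)
Add(Pow(Add(V, -476), -1), Mul(-1, Pow(Add(140, -245), Rational(1, 2)))) = Add(Pow(Add(-23040, -476), -1), Mul(-1, Pow(Add(140, -245), Rational(1, 2)))) = Add(Pow(-23516, -1), Mul(-1, Pow(-105, Rational(1, 2)))) = Add(Rational(-1, 23516), Mul(-1, Mul(I, Pow(105, Rational(1, 2))))) = Add(Rational(-1, 23516), Mul(-1, I, Pow(105, Rational(1, 2))))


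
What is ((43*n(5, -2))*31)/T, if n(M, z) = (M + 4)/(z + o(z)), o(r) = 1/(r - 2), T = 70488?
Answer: -1333/17622 ≈ -0.075644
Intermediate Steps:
o(r) = 1/(-2 + r)
n(M, z) = (4 + M)/(z + 1/(-2 + z)) (n(M, z) = (M + 4)/(z + 1/(-2 + z)) = (4 + M)/(z + 1/(-2 + z)))
((43*n(5, -2))*31)/T = ((43*((-2 - 2)*(4 + 5)/(1 - 2*(-2 - 2))))*31)/70488 = ((43*(-4*9/(1 - 2*(-4))))*31)*(1/70488) = ((43*(-4*9/(1 + 8)))*31)*(1/70488) = ((43*(-4*9/9))*31)*(1/70488) = ((43*((1/9)*(-4)*9))*31)*(1/70488) = ((43*(-4))*31)*(1/70488) = -172*31*(1/70488) = -5332*1/70488 = -1333/17622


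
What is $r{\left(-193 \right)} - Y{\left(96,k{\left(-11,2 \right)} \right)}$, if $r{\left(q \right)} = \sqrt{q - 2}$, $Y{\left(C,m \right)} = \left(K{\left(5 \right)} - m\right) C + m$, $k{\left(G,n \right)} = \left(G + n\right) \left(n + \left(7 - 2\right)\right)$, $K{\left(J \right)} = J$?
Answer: $-6465 + i \sqrt{195} \approx -6465.0 + 13.964 i$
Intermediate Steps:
$k{\left(G,n \right)} = \left(5 + n\right) \left(G + n\right)$ ($k{\left(G,n \right)} = \left(G + n\right) \left(n + \left(7 - 2\right)\right) = \left(G + n\right) \left(n + 5\right) = \left(G + n\right) \left(5 + n\right) = \left(5 + n\right) \left(G + n\right)$)
$Y{\left(C,m \right)} = m + C \left(5 - m\right)$ ($Y{\left(C,m \right)} = \left(5 - m\right) C + m = C \left(5 - m\right) + m = m + C \left(5 - m\right)$)
$r{\left(q \right)} = \sqrt{-2 + q}$
$r{\left(-193 \right)} - Y{\left(96,k{\left(-11,2 \right)} \right)} = \sqrt{-2 - 193} - \left(\left(2^{2} + 5 \left(-11\right) + 5 \cdot 2 - 22\right) + 5 \cdot 96 - 96 \left(2^{2} + 5 \left(-11\right) + 5 \cdot 2 - 22\right)\right) = \sqrt{-195} - \left(\left(4 - 55 + 10 - 22\right) + 480 - 96 \left(4 - 55 + 10 - 22\right)\right) = i \sqrt{195} - \left(-63 + 480 - 96 \left(-63\right)\right) = i \sqrt{195} - \left(-63 + 480 + 6048\right) = i \sqrt{195} - 6465 = -6465 + i \sqrt{195}$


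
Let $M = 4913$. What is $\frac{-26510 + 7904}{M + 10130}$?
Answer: $- \frac{2658}{2149} \approx -1.2369$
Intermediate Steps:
$\frac{-26510 + 7904}{M + 10130} = \frac{-26510 + 7904}{4913 + 10130} = - \frac{18606}{15043} = \left(-18606\right) \frac{1}{15043} = - \frac{2658}{2149}$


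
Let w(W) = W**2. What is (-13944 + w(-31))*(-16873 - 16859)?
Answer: 437942556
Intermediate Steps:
(-13944 + w(-31))*(-16873 - 16859) = (-13944 + (-31)**2)*(-16873 - 16859) = (-13944 + 961)*(-33732) = -12983*(-33732) = 437942556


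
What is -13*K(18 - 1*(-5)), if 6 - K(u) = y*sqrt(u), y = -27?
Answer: -78 - 351*sqrt(23) ≈ -1761.3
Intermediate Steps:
K(u) = 6 + 27*sqrt(u) (K(u) = 6 - (-27)*sqrt(u) = 6 + 27*sqrt(u))
-13*K(18 - 1*(-5)) = -13*(6 + 27*sqrt(18 - 1*(-5))) = -13*(6 + 27*sqrt(18 + 5)) = -13*(6 + 27*sqrt(23)) = -78 - 351*sqrt(23)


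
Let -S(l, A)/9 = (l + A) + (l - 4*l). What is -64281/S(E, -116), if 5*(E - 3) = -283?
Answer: -107135/132 ≈ -811.63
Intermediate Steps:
E = -268/5 (E = 3 + (⅕)*(-283) = 3 - 283/5 = -268/5 ≈ -53.600)
S(l, A) = -9*A + 18*l (S(l, A) = -9*((l + A) + (l - 4*l)) = -9*((A + l) - 3*l) = -9*(A - 2*l) = -9*A + 18*l)
-64281/S(E, -116) = -64281/(-9*(-116) + 18*(-268/5)) = -64281/(1044 - 4824/5) = -64281/396/5 = -64281*5/396 = -107135/132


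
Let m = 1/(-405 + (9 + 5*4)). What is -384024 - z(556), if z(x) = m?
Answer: -144393023/376 ≈ -3.8402e+5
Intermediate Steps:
m = -1/376 (m = 1/(-405 + (9 + 20)) = 1/(-405 + 29) = 1/(-376) = -1/376 ≈ -0.0026596)
z(x) = -1/376
-384024 - z(556) = -384024 - 1*(-1/376) = -384024 + 1/376 = -144393023/376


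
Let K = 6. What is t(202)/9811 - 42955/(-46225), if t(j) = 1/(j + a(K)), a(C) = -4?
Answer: 16688696843/17959133610 ≈ 0.92926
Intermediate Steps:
t(j) = 1/(-4 + j) (t(j) = 1/(j - 4) = 1/(-4 + j))
t(202)/9811 - 42955/(-46225) = 1/((-4 + 202)*9811) - 42955/(-46225) = (1/9811)/198 - 42955*(-1/46225) = (1/198)*(1/9811) + 8591/9245 = 1/1942578 + 8591/9245 = 16688696843/17959133610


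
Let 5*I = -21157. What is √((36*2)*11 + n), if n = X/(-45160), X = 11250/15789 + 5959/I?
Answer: √200266343605055729829667538/502853398156 ≈ 28.142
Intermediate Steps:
I = -21157/5 (I = (⅕)*(-21157) = -21157/5 ≈ -4231.4)
X = -77472335/111349291 (X = 11250/15789 + 5959/(-21157/5) = 11250*(1/15789) + 5959*(-5/21157) = 3750/5263 - 29795/21157 = -77472335/111349291 ≈ -0.69576)
n = 15494467/1005706796312 (n = -77472335/111349291/(-45160) = -77472335/111349291*(-1/45160) = 15494467/1005706796312 ≈ 1.5407e-5)
√((36*2)*11 + n) = √((36*2)*11 + 15494467/1005706796312) = √(72*11 + 15494467/1005706796312) = √(792 + 15494467/1005706796312) = √(796519798173571/1005706796312) = √200266343605055729829667538/502853398156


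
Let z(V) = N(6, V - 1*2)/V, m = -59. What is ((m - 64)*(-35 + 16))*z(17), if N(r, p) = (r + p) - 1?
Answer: 46740/17 ≈ 2749.4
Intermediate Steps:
N(r, p) = -1 + p + r (N(r, p) = (p + r) - 1 = -1 + p + r)
z(V) = (3 + V)/V (z(V) = (-1 + (V - 1*2) + 6)/V = (-1 + (V - 2) + 6)/V = (-1 + (-2 + V) + 6)/V = (3 + V)/V)
((m - 64)*(-35 + 16))*z(17) = ((-59 - 64)*(-35 + 16))*((3 + 17)/17) = (-123*(-19))*((1/17)*20) = 2337*(20/17) = 46740/17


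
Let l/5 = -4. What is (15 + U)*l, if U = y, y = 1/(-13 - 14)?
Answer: -8080/27 ≈ -299.26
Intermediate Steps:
y = -1/27 (y = 1/(-27) = -1/27 ≈ -0.037037)
l = -20 (l = 5*(-4) = -20)
U = -1/27 ≈ -0.037037
(15 + U)*l = (15 - 1/27)*(-20) = (404/27)*(-20) = -8080/27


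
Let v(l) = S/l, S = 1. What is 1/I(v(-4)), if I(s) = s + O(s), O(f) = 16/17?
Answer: 68/47 ≈ 1.4468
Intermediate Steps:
v(l) = 1/l
O(f) = 16/17 (O(f) = 16*(1/17) = 16/17)
I(s) = 16/17 + s (I(s) = s + 16/17 = 16/17 + s)
1/I(v(-4)) = 1/(16/17 + 1/(-4)) = 1/(16/17 - 1/4) = 1/(47/68) = 68/47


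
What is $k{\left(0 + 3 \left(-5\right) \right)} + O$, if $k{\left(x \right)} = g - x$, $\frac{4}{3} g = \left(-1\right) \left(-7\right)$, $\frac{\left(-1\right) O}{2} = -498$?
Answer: $\frac{4065}{4} \approx 1016.3$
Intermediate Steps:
$O = 996$ ($O = \left(-2\right) \left(-498\right) = 996$)
$g = \frac{21}{4}$ ($g = \frac{3 \left(\left(-1\right) \left(-7\right)\right)}{4} = \frac{3}{4} \cdot 7 = \frac{21}{4} \approx 5.25$)
$k{\left(x \right)} = \frac{21}{4} - x$
$k{\left(0 + 3 \left(-5\right) \right)} + O = \left(\frac{21}{4} - \left(0 + 3 \left(-5\right)\right)\right) + 996 = \left(\frac{21}{4} - \left(0 - 15\right)\right) + 996 = \left(\frac{21}{4} - -15\right) + 996 = \left(\frac{21}{4} + 15\right) + 996 = \frac{81}{4} + 996 = \frac{4065}{4}$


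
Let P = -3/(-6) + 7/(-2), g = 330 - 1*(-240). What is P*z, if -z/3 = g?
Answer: 5130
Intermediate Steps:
g = 570 (g = 330 + 240 = 570)
z = -1710 (z = -3*570 = -1710)
P = -3 (P = -3*(-1/6) + 7*(-1/2) = 1/2 - 7/2 = -3)
P*z = -3*(-1710) = 5130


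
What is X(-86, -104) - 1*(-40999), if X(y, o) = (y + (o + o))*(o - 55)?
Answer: 87745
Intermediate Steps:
X(y, o) = (-55 + o)*(y + 2*o) (X(y, o) = (y + 2*o)*(-55 + o) = (-55 + o)*(y + 2*o))
X(-86, -104) - 1*(-40999) = (-110*(-104) - 55*(-86) + 2*(-104)² - 104*(-86)) - 1*(-40999) = (11440 + 4730 + 2*10816 + 8944) + 40999 = (11440 + 4730 + 21632 + 8944) + 40999 = 46746 + 40999 = 87745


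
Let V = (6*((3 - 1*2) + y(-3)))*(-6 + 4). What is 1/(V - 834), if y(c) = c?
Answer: -1/810 ≈ -0.0012346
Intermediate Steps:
V = 24 (V = (6*((3 - 1*2) - 3))*(-6 + 4) = (6*((3 - 2) - 3))*(-2) = (6*(1 - 3))*(-2) = (6*(-2))*(-2) = -12*(-2) = 24)
1/(V - 834) = 1/(24 - 834) = 1/(-810) = -1/810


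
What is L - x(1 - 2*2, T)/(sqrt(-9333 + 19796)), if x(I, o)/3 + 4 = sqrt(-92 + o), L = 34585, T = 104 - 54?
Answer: 34585 + 3*sqrt(10463)*(4 - I*sqrt(42))/10463 ≈ 34585.0 - 0.19007*I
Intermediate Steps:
T = 50
x(I, o) = -12 + 3*sqrt(-92 + o)
L - x(1 - 2*2, T)/(sqrt(-9333 + 19796)) = 34585 - (-12 + 3*sqrt(-92 + 50))/(sqrt(-9333 + 19796)) = 34585 - (-12 + 3*sqrt(-42))/(sqrt(10463)) = 34585 - (-12 + 3*(I*sqrt(42)))*sqrt(10463)/10463 = 34585 - (-12 + 3*I*sqrt(42))*sqrt(10463)/10463 = 34585 - sqrt(10463)*(-12 + 3*I*sqrt(42))/10463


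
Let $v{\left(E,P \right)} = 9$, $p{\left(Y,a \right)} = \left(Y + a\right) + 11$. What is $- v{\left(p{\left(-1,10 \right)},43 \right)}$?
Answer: $-9$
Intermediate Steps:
$p{\left(Y,a \right)} = 11 + Y + a$
$- v{\left(p{\left(-1,10 \right)},43 \right)} = \left(-1\right) 9 = -9$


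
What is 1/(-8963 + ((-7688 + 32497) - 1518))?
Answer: 1/14328 ≈ 6.9793e-5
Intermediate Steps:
1/(-8963 + ((-7688 + 32497) - 1518)) = 1/(-8963 + (24809 - 1518)) = 1/(-8963 + 23291) = 1/14328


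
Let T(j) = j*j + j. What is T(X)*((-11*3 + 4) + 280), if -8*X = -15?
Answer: 86595/64 ≈ 1353.0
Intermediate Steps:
X = 15/8 (X = -⅛*(-15) = 15/8 ≈ 1.8750)
T(j) = j + j² (T(j) = j² + j = j + j²)
T(X)*((-11*3 + 4) + 280) = (15*(1 + 15/8)/8)*((-11*3 + 4) + 280) = ((15/8)*(23/8))*((-33 + 4) + 280) = 345*(-29 + 280)/64 = (345/64)*251 = 86595/64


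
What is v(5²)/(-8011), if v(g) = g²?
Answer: -625/8011 ≈ -0.078018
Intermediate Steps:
v(5²)/(-8011) = (5²)²/(-8011) = 25²*(-1/8011) = 625*(-1/8011) = -625/8011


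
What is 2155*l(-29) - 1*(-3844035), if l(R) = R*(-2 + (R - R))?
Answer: 3969025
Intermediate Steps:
l(R) = -2*R (l(R) = R*(-2 + 0) = R*(-2) = -2*R)
2155*l(-29) - 1*(-3844035) = 2155*(-2*(-29)) - 1*(-3844035) = 2155*58 + 3844035 = 124990 + 3844035 = 3969025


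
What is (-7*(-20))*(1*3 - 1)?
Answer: 280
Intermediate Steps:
(-7*(-20))*(1*3 - 1) = 140*(3 - 1) = 140*2 = 280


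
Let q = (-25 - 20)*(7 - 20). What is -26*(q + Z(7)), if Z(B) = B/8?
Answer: -60931/4 ≈ -15233.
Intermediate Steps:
Z(B) = B/8 (Z(B) = B*(1/8) = B/8)
q = 585 (q = -45*(-13) = 585)
-26*(q + Z(7)) = -26*(585 + (1/8)*7) = -26*(585 + 7/8) = -26*4687/8 = -60931/4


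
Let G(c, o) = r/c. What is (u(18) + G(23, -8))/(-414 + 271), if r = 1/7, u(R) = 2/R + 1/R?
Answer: -167/138138 ≈ -0.0012089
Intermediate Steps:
u(R) = 3/R (u(R) = 2/R + 1/R = 3/R)
r = 1/7 ≈ 0.14286
G(c, o) = 1/(7*c)
(u(18) + G(23, -8))/(-414 + 271) = (3/18 + (1/7)/23)/(-414 + 271) = (3*(1/18) + (1/7)*(1/23))/(-143) = (1/6 + 1/161)*(-1/143) = (167/966)*(-1/143) = -167/138138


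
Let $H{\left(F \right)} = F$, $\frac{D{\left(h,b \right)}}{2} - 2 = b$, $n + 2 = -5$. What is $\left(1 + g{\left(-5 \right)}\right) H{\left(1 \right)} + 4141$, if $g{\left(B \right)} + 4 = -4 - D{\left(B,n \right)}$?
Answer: $4144$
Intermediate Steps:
$n = -7$ ($n = -2 - 5 = -7$)
$D{\left(h,b \right)} = 4 + 2 b$
$g{\left(B \right)} = 2$ ($g{\left(B \right)} = -4 - \left(8 - 14\right) = -4 - -6 = -4 + \left(-4 + 10\right) = -4 + 6 = 2$)
$\left(1 + g{\left(-5 \right)}\right) H{\left(1 \right)} + 4141 = \left(1 + 2\right) 1 + 4141 = 3 \cdot 1 + 4141 = 3 + 4141 = 4144$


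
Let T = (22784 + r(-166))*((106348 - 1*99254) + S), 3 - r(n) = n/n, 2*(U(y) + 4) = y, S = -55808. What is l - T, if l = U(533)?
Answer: 2219994933/2 ≈ 1.1100e+9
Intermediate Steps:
U(y) = -4 + y/2
l = 525/2 (l = -4 + (½)*533 = -4 + 533/2 = 525/2 ≈ 262.50)
r(n) = 2 (r(n) = 3 - n/n = 3 - 1*1 = 3 - 1 = 2)
T = -1109997204 (T = (22784 + 2)*((106348 - 1*99254) - 55808) = 22786*((106348 - 99254) - 55808) = 22786*(7094 - 55808) = 22786*(-48714) = -1109997204)
l - T = 525/2 - 1*(-1109997204) = 525/2 + 1109997204 = 2219994933/2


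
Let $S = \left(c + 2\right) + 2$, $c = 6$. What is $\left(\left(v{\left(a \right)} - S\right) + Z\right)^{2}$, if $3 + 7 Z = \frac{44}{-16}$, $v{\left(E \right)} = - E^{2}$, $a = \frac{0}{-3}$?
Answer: $\frac{91809}{784} \approx 117.1$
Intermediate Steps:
$a = 0$ ($a = 0 \left(- \frac{1}{3}\right) = 0$)
$Z = - \frac{23}{28}$ ($Z = - \frac{3}{7} + \frac{44 \frac{1}{-16}}{7} = - \frac{3}{7} + \frac{44 \left(- \frac{1}{16}\right)}{7} = - \frac{3}{7} + \frac{1}{7} \left(- \frac{11}{4}\right) = - \frac{3}{7} - \frac{11}{28} = - \frac{23}{28} \approx -0.82143$)
$S = 10$ ($S = \left(6 + 2\right) + 2 = 8 + 2 = 10$)
$\left(\left(v{\left(a \right)} - S\right) + Z\right)^{2} = \left(\left(- 0^{2} - 10\right) - \frac{23}{28}\right)^{2} = \left(\left(\left(-1\right) 0 - 10\right) - \frac{23}{28}\right)^{2} = \left(\left(0 - 10\right) - \frac{23}{28}\right)^{2} = \left(-10 - \frac{23}{28}\right)^{2} = \left(- \frac{303}{28}\right)^{2} = \frac{91809}{784}$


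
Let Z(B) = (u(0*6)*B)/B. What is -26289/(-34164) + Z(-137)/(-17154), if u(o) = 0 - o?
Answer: 2921/3796 ≈ 0.76949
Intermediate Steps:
u(o) = -o
Z(B) = 0 (Z(B) = ((-0*6)*B)/B = ((-1*0)*B)/B = (0*B)/B = 0/B = 0)
-26289/(-34164) + Z(-137)/(-17154) = -26289/(-34164) + 0/(-17154) = -26289*(-1/34164) + 0*(-1/17154) = 2921/3796 + 0 = 2921/3796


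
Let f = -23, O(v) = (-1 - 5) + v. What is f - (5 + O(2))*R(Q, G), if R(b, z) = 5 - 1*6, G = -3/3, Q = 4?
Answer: -22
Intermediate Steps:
O(v) = -6 + v
G = -1 (G = -3*1/3 = -1)
R(b, z) = -1 (R(b, z) = 5 - 6 = -1)
f - (5 + O(2))*R(Q, G) = -23 - (5 + (-6 + 2))*(-1) = -23 - (5 - 4)*(-1) = -23 - (-1) = -23 - 1*(-1) = -23 + 1 = -22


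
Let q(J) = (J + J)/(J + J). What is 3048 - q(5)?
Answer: 3047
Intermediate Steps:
q(J) = 1 (q(J) = (2*J)/((2*J)) = (2*J)*(1/(2*J)) = 1)
3048 - q(5) = 3048 - 1*1 = 3048 - 1 = 3047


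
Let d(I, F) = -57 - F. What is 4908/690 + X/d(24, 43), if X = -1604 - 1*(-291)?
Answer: 46559/2300 ≈ 20.243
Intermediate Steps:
X = -1313 (X = -1604 + 291 = -1313)
4908/690 + X/d(24, 43) = 4908/690 - 1313/(-57 - 1*43) = 4908*(1/690) - 1313/(-57 - 43) = 818/115 - 1313/(-100) = 818/115 - 1313*(-1/100) = 818/115 + 1313/100 = 46559/2300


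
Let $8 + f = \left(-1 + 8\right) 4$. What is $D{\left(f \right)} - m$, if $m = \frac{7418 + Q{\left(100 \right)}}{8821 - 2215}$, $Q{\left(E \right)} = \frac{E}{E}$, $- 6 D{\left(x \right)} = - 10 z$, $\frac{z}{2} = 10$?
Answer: $\frac{70927}{2202} \approx 32.21$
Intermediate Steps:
$z = 20$ ($z = 2 \cdot 10 = 20$)
$f = 20$ ($f = -8 + \left(-1 + 8\right) 4 = -8 + 7 \cdot 4 = -8 + 28 = 20$)
$D{\left(x \right)} = \frac{100}{3}$ ($D{\left(x \right)} = - \frac{\left(-10\right) 20}{6} = \left(- \frac{1}{6}\right) \left(-200\right) = \frac{100}{3}$)
$Q{\left(E \right)} = 1$
$m = \frac{2473}{2202}$ ($m = \frac{7418 + 1}{8821 - 2215} = \frac{7419}{6606} = 7419 \cdot \frac{1}{6606} = \frac{2473}{2202} \approx 1.1231$)
$D{\left(f \right)} - m = \frac{100}{3} - \frac{2473}{2202} = \frac{70927}{2202}$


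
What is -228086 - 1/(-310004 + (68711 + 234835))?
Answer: -1472979387/6458 ≈ -2.2809e+5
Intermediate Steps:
-228086 - 1/(-310004 + (68711 + 234835)) = -228086 - 1/(-310004 + 303546) = -228086 - 1/(-6458) = -228086 - 1*(-1/6458) = -228086 + 1/6458 = -1472979387/6458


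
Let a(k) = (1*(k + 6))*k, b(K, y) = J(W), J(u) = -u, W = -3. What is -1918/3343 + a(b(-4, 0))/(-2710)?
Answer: -5288041/9059530 ≈ -0.58370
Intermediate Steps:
b(K, y) = 3 (b(K, y) = -1*(-3) = 3)
a(k) = k*(6 + k) (a(k) = (1*(6 + k))*k = (6 + k)*k = k*(6 + k))
-1918/3343 + a(b(-4, 0))/(-2710) = -1918/3343 + (3*(6 + 3))/(-2710) = -1918*1/3343 + (3*9)*(-1/2710) = -1918/3343 + 27*(-1/2710) = -1918/3343 - 27/2710 = -5288041/9059530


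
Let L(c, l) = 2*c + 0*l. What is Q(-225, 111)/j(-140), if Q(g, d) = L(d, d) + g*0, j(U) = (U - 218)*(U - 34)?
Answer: 37/10382 ≈ 0.0035639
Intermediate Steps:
L(c, l) = 2*c (L(c, l) = 2*c + 0 = 2*c)
j(U) = (-218 + U)*(-34 + U)
Q(g, d) = 2*d (Q(g, d) = 2*d + g*0 = 2*d + 0 = 2*d)
Q(-225, 111)/j(-140) = (2*111)/(7412 + (-140)² - 252*(-140)) = 222/(7412 + 19600 + 35280) = 222/62292 = 222*(1/62292) = 37/10382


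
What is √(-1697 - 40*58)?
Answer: I*√4017 ≈ 63.38*I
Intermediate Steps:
√(-1697 - 40*58) = √(-1697 - 2320) = √(-4017) = I*√4017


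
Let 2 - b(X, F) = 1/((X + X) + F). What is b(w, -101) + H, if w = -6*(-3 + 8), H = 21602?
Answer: 3478245/161 ≈ 21604.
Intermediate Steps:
w = -30 (w = -6*5 = -30)
b(X, F) = 2 - 1/(F + 2*X) (b(X, F) = 2 - 1/((X + X) + F) = 2 - 1/(2*X + F) = 2 - 1/(F + 2*X))
b(w, -101) + H = (-1 + 2*(-101) + 4*(-30))/(-101 + 2*(-30)) + 21602 = (-1 - 202 - 120)/(-101 - 60) + 21602 = -323/(-161) + 21602 = -1/161*(-323) + 21602 = 323/161 + 21602 = 3478245/161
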